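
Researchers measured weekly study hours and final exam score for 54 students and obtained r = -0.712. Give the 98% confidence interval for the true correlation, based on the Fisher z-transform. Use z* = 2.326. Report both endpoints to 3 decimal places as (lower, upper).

z_r = atanh(-0.712) = -0.891229;  SE = 1/√(n−3) = 1/√51 = 0.140028
z-limits: -0.891229 ± 2.326·0.140028 = -0.891229 ± 0.325705 = [-1.216934, -0.565524]
ρ-limits: (tanh -1.216934, tanh -0.565524) = (-0.839, -0.512)

(-0.839, -0.512)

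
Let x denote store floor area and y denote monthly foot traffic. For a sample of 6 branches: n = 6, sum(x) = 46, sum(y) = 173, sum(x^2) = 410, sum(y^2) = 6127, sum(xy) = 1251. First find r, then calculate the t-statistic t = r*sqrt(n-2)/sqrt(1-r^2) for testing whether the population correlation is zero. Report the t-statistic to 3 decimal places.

Numerator: nΣxy − (Σx)(Σy) = 6·1251 − (46)(173) = -452
Denominator: √[(nΣx²−(Σx)²)(nΣy²−(Σy)²)]
  nΣx²−(Σx)² = 6·410 − 2116 = 344;  nΣy²−(Σy)² = 6·6127 − 29929 = 6833
  √(344·6833) = √2350552 = 1533.1510
r = -452 / 1533.1510 = -0.2948
t = r·√(n−2)/√(1−r²) = -0.2948·√4 / √(1−0.086907) = -0.589600 / 0.955559 = -0.617

-0.617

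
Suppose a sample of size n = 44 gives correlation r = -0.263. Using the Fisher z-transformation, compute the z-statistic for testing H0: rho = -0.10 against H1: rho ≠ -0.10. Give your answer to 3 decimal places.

Fisher z: atanh(-0.263) = -0.269329, atanh(-0.10) = -0.100335
z = (z_r − z_0)·√(n−3) = (-0.269329 − (-0.100335))·√41 = -0.168994 · 6.403124 = -1.082

-1.082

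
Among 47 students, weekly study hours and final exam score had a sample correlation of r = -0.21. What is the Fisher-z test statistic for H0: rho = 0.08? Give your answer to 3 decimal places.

-1.946

z_r = atanh(-0.21) = -0.213171,  z_0 = atanh(0.08) = 0.080171
SE = 1/√(n−3) = 1/√44 = 0.150756
z = (z_r − z_0)/SE = (-0.213171 − 0.080171) / 0.150756 = -0.293342 / 0.150756 = -1.946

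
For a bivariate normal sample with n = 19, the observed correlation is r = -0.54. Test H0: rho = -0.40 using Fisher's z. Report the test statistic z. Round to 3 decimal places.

-0.722

z_r = atanh(-0.54) = -0.604156,  z_0 = atanh(-0.40) = -0.423649
SE = 1/√(n−3) = 1/√16 = 0.250000
z = (z_r − z_0)/SE = (-0.604156 − (-0.423649)) / 0.250000 = -0.180507 / 0.250000 = -0.722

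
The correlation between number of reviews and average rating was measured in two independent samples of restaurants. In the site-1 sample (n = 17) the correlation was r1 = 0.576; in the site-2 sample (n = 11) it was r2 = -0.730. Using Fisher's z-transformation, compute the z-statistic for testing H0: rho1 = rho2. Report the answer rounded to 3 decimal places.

3.577

z1 = atanh(0.576) = 0.656456,  z2 = atanh(-0.730) = -0.928727
SE = √(1/(n1−3) + 1/(n2−3)) = √(1/14 + 1/8) = √(0.0714286 + 0.1250000) = √0.1964286 = 0.443203
z = (z1 − z2)/SE = (0.656456 − (-0.928727)) / 0.443203 = 1.585183 / 0.443203 = 3.577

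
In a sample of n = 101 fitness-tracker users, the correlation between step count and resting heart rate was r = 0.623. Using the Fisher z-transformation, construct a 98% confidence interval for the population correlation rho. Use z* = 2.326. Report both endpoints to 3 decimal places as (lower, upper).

Fisher z: z_r = atanh(r) = ½·ln((1+0.623)/(1−0.623)) = 0.729893
SE(z) = 1/√(n−3) = 1/√98 = 0.101015
98% ⇒ z* = 2.326; margin = 2.326·0.101015 = 0.234961
CI on z-scale: (0.494932, 0.964854)
Back-transform: tanh(0.494932) = 0.458122, tanh(0.964854) = 0.746434

(0.458, 0.746)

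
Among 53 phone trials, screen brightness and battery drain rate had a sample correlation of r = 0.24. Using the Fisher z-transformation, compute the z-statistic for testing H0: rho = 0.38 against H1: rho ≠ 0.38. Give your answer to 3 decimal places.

-1.098

Fisher z: atanh(0.24) = 0.244774, atanh(0.38) = 0.400060
z = (z_r − z_0)·√(n−3) = (0.244774 − 0.400060)·√50 = -0.155286 · 7.071068 = -1.098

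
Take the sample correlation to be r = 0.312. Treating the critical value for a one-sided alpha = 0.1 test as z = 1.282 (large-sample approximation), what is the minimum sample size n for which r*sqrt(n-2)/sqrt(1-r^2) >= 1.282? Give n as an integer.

Need r·√(n−2)/√(1−r²) ≥ 1.282
√(n−2) ≥ 1.282·√(1−0.097344) / 0.312 = 1.282·0.950082 / 0.312 = 3.9039
n−2 ≥ 15.2404  ⇒  n ≥ 17.2404
Smallest integer n = 18

18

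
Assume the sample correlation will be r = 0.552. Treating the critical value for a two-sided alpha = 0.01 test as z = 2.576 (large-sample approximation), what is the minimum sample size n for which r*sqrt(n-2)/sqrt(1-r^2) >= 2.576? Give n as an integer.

18

Need r·√(n−2)/√(1−r²) ≥ 2.576
√(n−2) ≥ 2.576·√(1−0.304704) / 0.552 = 2.576·0.833844 / 0.552 = 3.8913
n−2 ≥ 15.1422  ⇒  n ≥ 17.1422
Smallest integer n = 18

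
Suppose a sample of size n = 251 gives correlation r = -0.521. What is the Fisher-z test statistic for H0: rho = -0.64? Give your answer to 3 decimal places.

z_r = atanh(-0.521) = -0.577711,  z_0 = atanh(-0.64) = -0.758174
SE = 1/√(n−3) = 1/√248 = 0.063500
z = (z_r − z_0)/SE = (-0.577711 − (-0.758174)) / 0.063500 = 0.180463 / 0.063500 = 2.842

2.842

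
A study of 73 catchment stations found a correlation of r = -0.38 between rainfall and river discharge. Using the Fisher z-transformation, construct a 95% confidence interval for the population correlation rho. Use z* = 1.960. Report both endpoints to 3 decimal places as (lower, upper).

(-0.561, -0.164)

z_r = atanh(-0.38) = -0.400060;  SE = 1/√(n−3) = 1/√70 = 0.119523
z-limits: -0.400060 ± 1.960·0.119523 = -0.400060 ± 0.234265 = [-0.634325, -0.165795]
ρ-limits: (tanh -0.634325, tanh -0.165795) = (-0.561, -0.164)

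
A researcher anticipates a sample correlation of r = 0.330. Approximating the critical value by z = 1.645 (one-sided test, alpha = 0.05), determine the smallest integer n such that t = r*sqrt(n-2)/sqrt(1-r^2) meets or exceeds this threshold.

25

Need r·√(n−2)/√(1−r²) ≥ 1.645
√(n−2) ≥ 1.645·√(1−0.108900) / 0.330 = 1.645·0.943981 / 0.330 = 4.7056
n−2 ≥ 22.1427  ⇒  n ≥ 24.1427
Smallest integer n = 25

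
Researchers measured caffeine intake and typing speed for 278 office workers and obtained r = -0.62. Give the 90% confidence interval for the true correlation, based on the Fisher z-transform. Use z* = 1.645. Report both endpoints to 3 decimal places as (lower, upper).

Fisher z: z_r = atanh(r) = ½·ln((1+(-0.62))/(1−(-0.62))) = -0.725005
SE(z) = 1/√(n−3) = 1/√275 = 0.060302
90% ⇒ z* = 1.645; margin = 1.645·0.060302 = 0.099197
CI on z-scale: (-0.824202, -0.625808)
Back-transform: tanh(-0.824202) = -0.677350, tanh(-0.625808) = -0.555159

(-0.677, -0.555)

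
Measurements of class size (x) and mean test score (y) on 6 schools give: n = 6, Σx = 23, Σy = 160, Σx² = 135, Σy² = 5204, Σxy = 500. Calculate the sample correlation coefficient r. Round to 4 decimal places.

-0.5409

Numerator: nΣxy − (Σx)(Σy) = 6·500 − (23)(160) = -680
Denominator: √[(nΣx²−(Σx)²)(nΣy²−(Σy)²)]
  nΣx²−(Σx)² = 6·135 − 529 = 281;  nΣy²−(Σy)² = 6·5204 − 25600 = 5624
  √(281·5624) = √1580344 = 1257.1173
r = -680 / 1257.1173 = -0.5409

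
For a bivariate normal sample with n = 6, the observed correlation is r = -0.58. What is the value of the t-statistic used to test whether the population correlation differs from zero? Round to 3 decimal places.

-1.424

t = r·√(n−2) / √(1−r²) with r = -0.58, n = 6
  = -0.58·√4 / √(1 − 0.3364)
  = -0.58·2.000000 / 0.814616
  = -1.160000 / 0.814616 = -1.424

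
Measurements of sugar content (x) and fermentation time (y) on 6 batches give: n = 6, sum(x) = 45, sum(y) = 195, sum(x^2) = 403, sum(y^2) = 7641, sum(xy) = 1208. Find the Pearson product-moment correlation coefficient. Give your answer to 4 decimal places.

-0.8710

Numerator: nΣxy − (Σx)(Σy) = 6·1208 − (45)(195) = -1527
Denominator: √[(nΣx²−(Σx)²)(nΣy²−(Σy)²)]
  nΣx²−(Σx)² = 6·403 − 2025 = 393;  nΣy²−(Σy)² = 6·7641 − 38025 = 7821
  √(393·7821) = √3073653 = 1753.1837
r = -1527 / 1753.1837 = -0.8710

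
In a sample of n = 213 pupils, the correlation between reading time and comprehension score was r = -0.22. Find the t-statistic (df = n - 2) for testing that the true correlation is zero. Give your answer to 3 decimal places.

-3.276

t = r·√(n−2) / √(1−r²) with r = -0.22, n = 213
  = -0.22·√211 / √(1 − 0.0484)
  = -0.22·14.525839 / 0.975500
  = -3.195685 / 0.975500 = -3.276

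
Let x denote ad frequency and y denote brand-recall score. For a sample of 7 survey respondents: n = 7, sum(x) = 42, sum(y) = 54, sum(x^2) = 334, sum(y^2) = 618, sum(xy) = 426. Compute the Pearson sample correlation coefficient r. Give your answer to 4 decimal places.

0.7937

Numerator: nΣxy − (Σx)(Σy) = 7·426 − (42)(54) = 714
Denominator: √[(nΣx²−(Σx)²)(nΣy²−(Σy)²)]
  nΣx²−(Σx)² = 7·334 − 1764 = 574;  nΣy²−(Σy)² = 7·618 − 2916 = 1410
  √(574·1410) = √809340 = 899.6333
r = 714 / 899.6333 = 0.7937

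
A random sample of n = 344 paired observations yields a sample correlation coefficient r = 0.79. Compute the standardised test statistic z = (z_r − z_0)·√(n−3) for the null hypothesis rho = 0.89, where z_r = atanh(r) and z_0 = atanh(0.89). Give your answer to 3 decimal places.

Fisher z: atanh(0.79) = 1.071432, atanh(0.89) = 1.421926
z = (z_r − z_0)·√(n−3) = (1.071432 − 1.421926)·√341 = -0.350494 · 18.466185 = -6.472

-6.472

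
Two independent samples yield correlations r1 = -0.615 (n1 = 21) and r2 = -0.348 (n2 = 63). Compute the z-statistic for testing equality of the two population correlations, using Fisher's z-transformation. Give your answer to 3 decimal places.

z1 = atanh(-0.615) = -0.716923,  z2 = atanh(-0.348) = -0.363166
SE = √(1/(n1−3) + 1/(n2−3)) = √(1/18 + 1/60) = √(0.0555556 + 0.0166667) = √0.0722223 = 0.268742
z = (z1 − z2)/SE = (-0.716923 − (-0.363166)) / 0.268742 = -0.353757 / 0.268742 = -1.316

-1.316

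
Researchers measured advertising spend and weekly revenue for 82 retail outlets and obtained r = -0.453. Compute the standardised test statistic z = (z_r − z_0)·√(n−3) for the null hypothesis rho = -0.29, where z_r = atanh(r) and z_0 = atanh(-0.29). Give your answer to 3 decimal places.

-1.688

z_r = atanh(-0.453) = -0.488468,  z_0 = atanh(-0.29) = -0.298566
SE = 1/√(n−3) = 1/√79 = 0.112509
z = (z_r − z_0)/SE = (-0.488468 − (-0.298566)) / 0.112509 = -0.189902 / 0.112509 = -1.688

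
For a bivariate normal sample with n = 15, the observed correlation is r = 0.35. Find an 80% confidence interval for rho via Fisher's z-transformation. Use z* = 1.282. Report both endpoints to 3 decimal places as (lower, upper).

(-0.005, 0.626)

z_r = atanh(0.35) = 0.365444;  SE = 1/√(n−3) = 1/√12 = 0.288675
z-limits: 0.365444 ± 1.282·0.288675 = 0.365444 ± 0.370081 = [-0.004637, 0.735525]
ρ-limits: (tanh -0.004637, tanh 0.735525) = (-0.005, 0.626)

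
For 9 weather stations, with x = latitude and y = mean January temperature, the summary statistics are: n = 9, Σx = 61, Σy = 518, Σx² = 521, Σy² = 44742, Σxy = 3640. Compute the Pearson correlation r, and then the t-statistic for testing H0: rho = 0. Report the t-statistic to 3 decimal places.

0.271

S_xy = nΣxy − ΣxΣy = 9·3640 − 61·518 = 32760 − 31598 = 1162
S_xx = nΣx² − (Σx)² = 9·521 − 61² = 4689 − 3721 = 968
S_yy = nΣy² − (Σy)² = 9·44742 − 518² = 402678 − 268324 = 134354
r = S_xy / √(S_xx·S_yy) = 1162 / √(968·134354) = 1162 / √130054672 = 1162 / 11404.1515 = 0.1019
t = r·√(n−2)/√(1−r²) = 0.1019·√7 / √(1−0.010384) = 0.269602 / 0.994794 = 0.271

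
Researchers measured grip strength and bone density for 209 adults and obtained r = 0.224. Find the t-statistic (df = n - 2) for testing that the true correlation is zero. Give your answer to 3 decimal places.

3.307

t = r·√(n−2) / √(1−r²) with r = 0.224, n = 209
  = 0.224·√207 / √(1 − 0.050176)
  = 0.224·14.387495 / 0.974589
  = 3.222799 / 0.974589 = 3.307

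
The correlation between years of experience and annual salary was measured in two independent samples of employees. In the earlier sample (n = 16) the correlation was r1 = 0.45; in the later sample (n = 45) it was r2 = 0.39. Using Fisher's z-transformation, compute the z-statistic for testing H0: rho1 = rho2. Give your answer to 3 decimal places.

z1 = atanh(0.45) = 0.484700,  z2 = atanh(0.39) = 0.411800
SE = √(1/(n1−3) + 1/(n2−3)) = √(1/13 + 1/42) = √(0.0769231 + 0.0238095) = √0.1007326 = 0.317384
z = (z1 − z2)/SE = (0.484700 − 0.411800) / 0.317384 = 0.072900 / 0.317384 = 0.230

0.230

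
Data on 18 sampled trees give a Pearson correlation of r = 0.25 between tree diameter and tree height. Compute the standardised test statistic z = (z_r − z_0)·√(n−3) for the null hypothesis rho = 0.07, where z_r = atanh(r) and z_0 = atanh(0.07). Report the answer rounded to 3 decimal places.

0.718

Fisher z: atanh(0.25) = 0.255413, atanh(0.07) = 0.070115
z = (z_r − z_0)·√(n−3) = (0.255413 − 0.070115)·√15 = 0.185298 · 3.872983 = 0.718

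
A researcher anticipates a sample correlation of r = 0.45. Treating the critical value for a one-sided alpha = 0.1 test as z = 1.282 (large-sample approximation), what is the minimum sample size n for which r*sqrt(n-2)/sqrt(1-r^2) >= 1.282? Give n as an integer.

r√(n−2)/√(1−r²) ≥ 1.282  ⇔  n−2 ≥ (1.282)²·(1−r²)/r²
(1−r²)/r² = (1−0.2025)/0.2025 = 3.9383
n ≥ 2 + 1.643524·3.9383 = 2 + 6.4727 = 8.4727
⌈8.4727⌉ = 9

9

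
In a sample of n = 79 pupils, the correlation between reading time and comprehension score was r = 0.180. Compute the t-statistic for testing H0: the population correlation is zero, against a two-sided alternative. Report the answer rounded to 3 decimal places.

1 − r² = 1 − 0.032400 = 0.967600;  √(1−r²) = 0.983667
√(n−2) = √77 = 8.774964
t = r·√(n−2)/√(1−r²) = 0.180 · 8.774964 / 0.983667 = 1.606

1.606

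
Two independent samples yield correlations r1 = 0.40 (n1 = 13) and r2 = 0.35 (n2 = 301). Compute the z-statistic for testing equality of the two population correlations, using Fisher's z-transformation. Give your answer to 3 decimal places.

Fisher z-transforms: z1 = atanh(0.40) = 0.423649, z2 = atanh(0.35) = 0.365444; difference d = 0.058205
Var(d) = 1/10 + 1/298 = 0.1000000 + 0.0033557 = 0.1033557
z = d/√Var(d) = 0.058205 / √0.1033557 = 0.058205 / 0.321490 = 0.181

0.181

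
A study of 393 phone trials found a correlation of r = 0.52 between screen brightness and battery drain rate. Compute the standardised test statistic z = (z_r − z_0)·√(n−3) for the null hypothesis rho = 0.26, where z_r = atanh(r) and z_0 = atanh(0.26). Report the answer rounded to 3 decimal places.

6.127

Fisher z: atanh(0.52) = 0.576340, atanh(0.26) = 0.266108
z = (z_r − z_0)·√(n−3) = (0.576340 − 0.266108)·√390 = 0.310232 · 19.748418 = 6.127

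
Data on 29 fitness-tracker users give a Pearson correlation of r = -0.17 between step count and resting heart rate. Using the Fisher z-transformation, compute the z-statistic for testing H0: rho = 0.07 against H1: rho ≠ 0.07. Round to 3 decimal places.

z_r = atanh(-0.17) = -0.171667,  z_0 = atanh(0.07) = 0.070115
SE = 1/√(n−3) = 1/√26 = 0.196116
z = (z_r − z_0)/SE = (-0.171667 − 0.070115) / 0.196116 = -0.241782 / 0.196116 = -1.233

-1.233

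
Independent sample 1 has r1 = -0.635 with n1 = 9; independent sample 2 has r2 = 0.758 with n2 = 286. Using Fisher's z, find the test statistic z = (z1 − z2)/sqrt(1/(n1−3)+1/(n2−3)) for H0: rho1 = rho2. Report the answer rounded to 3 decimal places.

-4.221

z1 = atanh(-0.635) = -0.749750,  z2 = atanh(0.758) = 0.991497
SE = √(1/(n1−3) + 1/(n2−3)) = √(1/6 + 1/283) = √(0.1666667 + 0.0035336) = √0.1702003 = 0.412553
z = (z1 − z2)/SE = (-0.749750 − 0.991497) / 0.412553 = -1.741247 / 0.412553 = -4.221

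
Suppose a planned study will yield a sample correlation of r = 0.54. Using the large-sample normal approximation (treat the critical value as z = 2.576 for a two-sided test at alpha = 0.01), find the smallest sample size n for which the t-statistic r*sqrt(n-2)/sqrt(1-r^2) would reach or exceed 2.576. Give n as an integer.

Need r·√(n−2)/√(1−r²) ≥ 2.576
√(n−2) ≥ 2.576·√(1−0.2916) / 0.54 = 2.576·0.841665 / 0.54 = 4.0151
n−2 ≥ 16.1210  ⇒  n ≥ 18.1210
Smallest integer n = 19

19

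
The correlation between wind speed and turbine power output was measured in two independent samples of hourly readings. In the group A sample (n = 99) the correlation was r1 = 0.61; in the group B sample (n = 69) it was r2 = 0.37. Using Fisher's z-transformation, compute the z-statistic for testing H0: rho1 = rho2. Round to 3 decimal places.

2.004

z1 = atanh(0.61) = 0.708921,  z2 = atanh(0.37) = 0.388423
SE = √(1/(n1−3) + 1/(n2−3)) = √(1/96 + 1/66) = √(0.0104167 + 0.0151515) = √0.0255682 = 0.159901
z = (z1 − z2)/SE = (0.708921 − 0.388423) / 0.159901 = 0.320498 / 0.159901 = 2.004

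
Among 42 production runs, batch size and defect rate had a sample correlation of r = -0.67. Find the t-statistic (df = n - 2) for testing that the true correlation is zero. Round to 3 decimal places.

-5.708

1 − r² = 1 − 0.4489 = 0.5511;  √(1−r²) = 0.742361
√(n−2) = √40 = 6.324555
t = r·√(n−2)/√(1−r²) = -0.67 · 6.324555 / 0.742361 = -5.708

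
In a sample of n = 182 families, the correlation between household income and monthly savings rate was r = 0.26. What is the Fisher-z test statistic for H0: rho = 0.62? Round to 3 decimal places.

z_r = atanh(0.26) = 0.266108,  z_0 = atanh(0.62) = 0.725005
SE = 1/√(n−3) = 1/√179 = 0.074744
z = (z_r − z_0)/SE = (0.266108 − 0.725005) / 0.074744 = -0.458897 / 0.074744 = -6.140

-6.140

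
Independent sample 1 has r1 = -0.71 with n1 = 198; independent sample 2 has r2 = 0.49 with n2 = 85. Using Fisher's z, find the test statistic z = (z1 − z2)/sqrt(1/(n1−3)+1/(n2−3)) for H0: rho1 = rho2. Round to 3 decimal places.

-10.813

Fisher z-transforms: z1 = atanh(-0.71) = -0.887184, z2 = atanh(0.49) = 0.536060; difference d = -1.423244
Var(d) = 1/195 + 1/82 = 0.0051282 + 0.0121951 = 0.0173233
z = d/√Var(d) = -1.423244 / √0.0173233 = -1.423244 / 0.131618 = -10.813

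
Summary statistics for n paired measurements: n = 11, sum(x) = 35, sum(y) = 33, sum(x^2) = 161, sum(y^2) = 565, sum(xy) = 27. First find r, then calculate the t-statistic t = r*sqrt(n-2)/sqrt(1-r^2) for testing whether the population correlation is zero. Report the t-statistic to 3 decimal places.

S_xy = nΣxy − ΣxΣy = 11·27 − 35·33 = 297 − 1155 = -858
S_xx = nΣx² − (Σx)² = 11·161 − 35² = 1771 − 1225 = 546
S_yy = nΣy² − (Σy)² = 11·565 − 33² = 6215 − 1089 = 5126
r = S_xy / √(S_xx·S_yy) = -858 / √(546·5126) = -858 / √2798796 = -858 / 1672.9603 = -0.5129
t = r·√(n−2)/√(1−r²) = -0.5129·√9 / √(1−0.263066) = -1.538700 / 0.858449 = -1.792

-1.792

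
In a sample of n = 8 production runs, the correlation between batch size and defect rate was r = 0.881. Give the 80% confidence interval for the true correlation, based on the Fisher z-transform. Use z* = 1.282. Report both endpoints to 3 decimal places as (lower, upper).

Fisher z: z_r = atanh(r) = ½·ln((1+0.881)/(1−0.881)) = 1.380218
SE(z) = 1/√(n−3) = 1/√5 = 0.447214
80% ⇒ z* = 1.282; margin = 1.282·0.447214 = 0.573328
CI on z-scale: (0.806890, 1.953546)
Back-transform: tanh(0.806890) = 0.667871, tanh(1.953546) = 0.960594

(0.668, 0.961)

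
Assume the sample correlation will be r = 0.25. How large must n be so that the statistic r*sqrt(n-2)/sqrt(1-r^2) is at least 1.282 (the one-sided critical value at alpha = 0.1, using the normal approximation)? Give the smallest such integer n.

27

Need r·√(n−2)/√(1−r²) ≥ 1.282
√(n−2) ≥ 1.282·√(1−0.0625) / 0.25 = 1.282·0.968246 / 0.25 = 4.9652
n−2 ≥ 24.6532  ⇒  n ≥ 26.6532
Smallest integer n = 27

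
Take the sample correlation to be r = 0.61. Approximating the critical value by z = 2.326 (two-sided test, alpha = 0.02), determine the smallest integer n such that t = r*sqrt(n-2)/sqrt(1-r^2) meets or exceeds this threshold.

12

r√(n−2)/√(1−r²) ≥ 2.326  ⇔  n−2 ≥ (2.326)²·(1−r²)/r²
(1−r²)/r² = (1−0.3721)/0.3721 = 1.6874
n ≥ 2 + 5.410276·1.6874 = 2 + 9.1293 = 11.1293
⌈11.1293⌉ = 12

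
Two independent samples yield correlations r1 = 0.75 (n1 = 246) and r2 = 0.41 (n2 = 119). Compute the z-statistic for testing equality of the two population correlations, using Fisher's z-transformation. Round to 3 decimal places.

z1 = atanh(0.75) = 0.972955,  z2 = atanh(0.41) = 0.435611
SE = √(1/(n1−3) + 1/(n2−3)) = √(1/243 + 1/116) = √(0.0041152 + 0.0086207) = √0.0127359 = 0.112853
z = (z1 − z2)/SE = (0.972955 − 0.435611) / 0.112853 = 0.537344 / 0.112853 = 4.761

4.761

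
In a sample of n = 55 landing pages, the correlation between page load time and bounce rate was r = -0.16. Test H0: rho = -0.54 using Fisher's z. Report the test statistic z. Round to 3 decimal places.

z_r = atanh(-0.16) = -0.161387,  z_0 = atanh(-0.54) = -0.604156
SE = 1/√(n−3) = 1/√52 = 0.138675
z = (z_r − z_0)/SE = (-0.161387 − (-0.604156)) / 0.138675 = 0.442769 / 0.138675 = 3.193

3.193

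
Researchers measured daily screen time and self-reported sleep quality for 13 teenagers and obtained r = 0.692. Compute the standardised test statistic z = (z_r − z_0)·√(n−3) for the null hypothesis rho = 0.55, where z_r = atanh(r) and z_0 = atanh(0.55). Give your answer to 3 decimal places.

0.738

Fisher z: atanh(0.692) = 0.851783, atanh(0.55) = 0.618381
z = (z_r − z_0)·√(n−3) = (0.851783 − 0.618381)·√10 = 0.233402 · 3.162278 = 0.738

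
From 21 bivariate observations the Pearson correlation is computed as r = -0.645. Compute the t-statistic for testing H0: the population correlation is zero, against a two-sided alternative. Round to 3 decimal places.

-3.679

t = r·√(n−2) / √(1−r²) with r = -0.645, n = 21
  = -0.645·√19 / √(1 − 0.416025)
  = -0.645·4.358899 / 0.764183
  = -2.811490 / 0.764183 = -3.679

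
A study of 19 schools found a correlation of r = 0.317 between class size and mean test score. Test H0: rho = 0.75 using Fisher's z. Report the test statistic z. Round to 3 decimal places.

-2.579

z_r = atanh(0.317) = 0.328308,  z_0 = atanh(0.75) = 0.972955
SE = 1/√(n−3) = 1/√16 = 0.250000
z = (z_r − z_0)/SE = (0.328308 − 0.972955) / 0.250000 = -0.644647 / 0.250000 = -2.579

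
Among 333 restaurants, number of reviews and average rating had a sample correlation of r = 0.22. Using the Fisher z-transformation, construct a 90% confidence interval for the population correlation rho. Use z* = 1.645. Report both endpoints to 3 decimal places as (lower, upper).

(0.132, 0.304)

z_r = atanh(0.22) = 0.223656;  SE = 1/√(n−3) = 1/√330 = 0.055048
z-limits: 0.223656 ± 1.645·0.055048 = 0.223656 ± 0.090554 = [0.133102, 0.314210]
ρ-limits: (tanh 0.133102, tanh 0.314210) = (0.132, 0.304)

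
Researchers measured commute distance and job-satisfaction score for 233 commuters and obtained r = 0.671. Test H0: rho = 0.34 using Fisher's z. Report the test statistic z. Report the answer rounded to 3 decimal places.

6.953

z_r = atanh(0.671) = 0.812560,  z_0 = atanh(0.34) = 0.354093
SE = 1/√(n−3) = 1/√230 = 0.065938
z = (z_r − z_0)/SE = (0.812560 − 0.354093) / 0.065938 = 0.458467 / 0.065938 = 6.953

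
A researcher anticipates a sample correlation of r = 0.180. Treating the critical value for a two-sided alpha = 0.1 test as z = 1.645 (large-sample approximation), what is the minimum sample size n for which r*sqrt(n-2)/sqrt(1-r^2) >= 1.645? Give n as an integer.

83

r√(n−2)/√(1−r²) ≥ 1.645  ⇔  n−2 ≥ (1.645)²·(1−r²)/r²
(1−r²)/r² = (1−0.032400)/0.032400 = 29.8642
n ≥ 2 + 2.706025·29.8642 = 2 + 80.8133 = 82.8133
⌈82.8133⌉ = 83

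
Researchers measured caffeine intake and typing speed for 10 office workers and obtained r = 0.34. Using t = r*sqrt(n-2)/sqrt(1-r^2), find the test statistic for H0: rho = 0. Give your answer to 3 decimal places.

1.023

t = r·√(n−2) / √(1−r²) with r = 0.34, n = 10
  = 0.34·√8 / √(1 − 0.1156)
  = 0.34·2.828427 / 0.940425
  = 0.961665 / 0.940425 = 1.023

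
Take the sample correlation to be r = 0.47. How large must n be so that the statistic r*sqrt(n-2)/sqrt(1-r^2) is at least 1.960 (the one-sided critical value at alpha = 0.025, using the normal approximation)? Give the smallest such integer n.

r√(n−2)/√(1−r²) ≥ 1.960  ⇔  n−2 ≥ (1.960)²·(1−r²)/r²
(1−r²)/r² = (1−0.2209)/0.2209 = 3.5269
n ≥ 2 + 3.8416·3.5269 = 2 + 13.5489 = 15.5489
⌈15.5489⌉ = 16

16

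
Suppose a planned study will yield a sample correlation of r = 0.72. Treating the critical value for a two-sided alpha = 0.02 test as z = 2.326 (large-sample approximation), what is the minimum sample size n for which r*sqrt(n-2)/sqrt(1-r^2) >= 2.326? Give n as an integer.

r√(n−2)/√(1−r²) ≥ 2.326  ⇔  n−2 ≥ (2.326)²·(1−r²)/r²
(1−r²)/r² = (1−0.5184)/0.5184 = 0.9290
n ≥ 2 + 5.410276·0.9290 = 2 + 5.0261 = 7.0261
⌈7.0261⌉ = 8

8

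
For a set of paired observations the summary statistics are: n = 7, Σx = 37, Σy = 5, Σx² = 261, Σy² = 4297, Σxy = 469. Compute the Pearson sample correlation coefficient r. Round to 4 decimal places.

S_xy = nΣxy − ΣxΣy = 7·469 − 37·5 = 3283 − 185 = 3098
S_xx = nΣx² − (Σx)² = 7·261 − 37² = 1827 − 1369 = 458
S_yy = nΣy² − (Σy)² = 7·4297 − 5² = 30079 − 25 = 30054
r = S_xy / √(S_xx·S_yy) = 3098 / √(458·30054) = 3098 / √13764732 = 3098 / 3710.0852 = 0.8350

0.8350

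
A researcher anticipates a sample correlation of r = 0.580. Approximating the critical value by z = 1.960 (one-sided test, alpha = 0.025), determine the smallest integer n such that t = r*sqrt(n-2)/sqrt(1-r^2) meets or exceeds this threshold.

Need r·√(n−2)/√(1−r²) ≥ 1.960
√(n−2) ≥ 1.960·√(1−0.336400) / 0.580 = 1.960·0.814616 / 0.580 = 2.7528
n−2 ≥ 7.5779  ⇒  n ≥ 9.5779
Smallest integer n = 10

10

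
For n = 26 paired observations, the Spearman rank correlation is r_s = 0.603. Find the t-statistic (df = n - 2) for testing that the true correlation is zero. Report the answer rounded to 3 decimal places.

3.703

t = r_s·√(n−2) / √(1−r_s²) with r_s = 0.603, n = 26
  = 0.603·√24 / √(1 − 0.363609)
  = 0.603·4.898979 / 0.797741
  = 2.954084 / 0.797741 = 3.703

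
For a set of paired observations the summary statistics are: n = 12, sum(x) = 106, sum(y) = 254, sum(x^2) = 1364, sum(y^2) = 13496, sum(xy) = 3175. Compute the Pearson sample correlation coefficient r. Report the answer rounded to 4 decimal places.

Numerator: nΣxy − (Σx)(Σy) = 12·3175 − (106)(254) = 11176
Denominator: √[(nΣx²−(Σx)²)(nΣy²−(Σy)²)]
  nΣx²−(Σx)² = 12·1364 − 11236 = 5132;  nΣy²−(Σy)² = 12·13496 − 64516 = 97436
  √(5132·97436) = √500041552 = 22361.6089
r = 11176 / 22361.6089 = 0.4998

0.4998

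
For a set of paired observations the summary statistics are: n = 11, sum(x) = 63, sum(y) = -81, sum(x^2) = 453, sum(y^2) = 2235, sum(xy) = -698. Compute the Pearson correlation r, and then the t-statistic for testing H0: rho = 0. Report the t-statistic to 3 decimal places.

-2.264

S_xy = nΣxy − ΣxΣy = 11·(-698) − 63·(-81) = -7678 − (-5103) = -2575
S_xx = nΣx² − (Σx)² = 11·453 − 63² = 4983 − 3969 = 1014
S_yy = nΣy² − (Σy)² = 11·2235 − (-81)² = 24585 − 6561 = 18024
r = S_xy / √(S_xx·S_yy) = -2575 / √(1014·18024) = -2575 / √18276336 = -2575 / 4275.0832 = -0.6023
t = r·√(n−2)/√(1−r²) = -0.6023·√9 / √(1−0.362765) = -1.806900 / 0.798270 = -2.264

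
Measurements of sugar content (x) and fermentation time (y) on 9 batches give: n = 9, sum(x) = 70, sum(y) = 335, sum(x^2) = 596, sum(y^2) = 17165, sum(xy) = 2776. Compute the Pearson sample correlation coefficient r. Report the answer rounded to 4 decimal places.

S_xy = nΣxy − ΣxΣy = 9·2776 − 70·335 = 24984 − 23450 = 1534
S_xx = nΣx² − (Σx)² = 9·596 − 70² = 5364 − 4900 = 464
S_yy = nΣy² − (Σy)² = 9·17165 − 335² = 154485 − 112225 = 42260
r = S_xy / √(S_xx·S_yy) = 1534 / √(464·42260) = 1534 / √19608640 = 1534 / 4428.1644 = 0.3464

0.3464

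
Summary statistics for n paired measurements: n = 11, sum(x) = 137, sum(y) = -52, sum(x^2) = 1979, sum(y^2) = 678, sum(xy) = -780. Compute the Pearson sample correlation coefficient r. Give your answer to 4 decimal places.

S_xy = nΣxy − ΣxΣy = 11·(-780) − 137·(-52) = -8580 − (-7124) = -1456
S_xx = nΣx² − (Σx)² = 11·1979 − 137² = 21769 − 18769 = 3000
S_yy = nΣy² − (Σy)² = 11·678 − (-52)² = 7458 − 2704 = 4754
r = S_xy / √(S_xx·S_yy) = -1456 / √(3000·4754) = -1456 / √14262000 = -1456 / 3776.5063 = -0.3855

-0.3855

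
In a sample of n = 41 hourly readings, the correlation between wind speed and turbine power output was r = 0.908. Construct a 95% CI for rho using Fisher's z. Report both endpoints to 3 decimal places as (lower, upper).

Fisher z: z_r = atanh(r) = ½·ln((1+0.908)/(1−0.908)) = 1.516011
SE(z) = 1/√(n−3) = 1/√38 = 0.162221
95% ⇒ z* = 1.960; margin = 1.960·0.162221 = 0.317953
CI on z-scale: (1.198058, 1.833964)
Back-transform: tanh(1.198058) = 0.833061, tanh(1.833964) = 0.950212

(0.833, 0.950)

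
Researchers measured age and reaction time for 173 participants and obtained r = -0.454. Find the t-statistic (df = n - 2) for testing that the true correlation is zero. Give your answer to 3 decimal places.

1 − r² = 1 − 0.206116 = 0.793884;  √(1−r²) = 0.891002
√(n−2) = √171 = 13.076697
t = r·√(n−2)/√(1−r²) = -0.454 · 13.076697 / 0.891002 = -6.663

-6.663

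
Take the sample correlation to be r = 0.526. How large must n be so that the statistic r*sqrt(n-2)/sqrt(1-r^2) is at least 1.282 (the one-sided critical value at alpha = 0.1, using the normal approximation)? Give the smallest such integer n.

7

r√(n−2)/√(1−r²) ≥ 1.282  ⇔  n−2 ≥ (1.282)²·(1−r²)/r²
(1−r²)/r² = (1−0.276676)/0.276676 = 2.6143
n ≥ 2 + 1.643524·2.6143 = 2 + 4.2967 = 6.2967
⌈6.2967⌉ = 7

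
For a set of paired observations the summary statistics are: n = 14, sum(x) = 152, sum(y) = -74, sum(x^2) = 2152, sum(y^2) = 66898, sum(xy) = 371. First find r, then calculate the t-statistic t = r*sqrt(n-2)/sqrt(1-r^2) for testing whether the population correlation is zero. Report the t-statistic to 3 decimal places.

0.719

S_xy = nΣxy − ΣxΣy = 14·371 − 152·(-74) = 5194 − (-11248) = 16442
S_xx = nΣx² − (Σx)² = 14·2152 − 152² = 30128 − 23104 = 7024
S_yy = nΣy² − (Σy)² = 14·66898 − (-74)² = 936572 − 5476 = 931096
r = S_xy / √(S_xx·S_yy) = 16442 / √(7024·931096) = 16442 / √6540018304 = 16442 / 80870.3796 = 0.2033
t = r·√(n−2)/√(1−r²) = 0.2033·√12 / √(1−0.041331) = 0.704252 / 0.979116 = 0.719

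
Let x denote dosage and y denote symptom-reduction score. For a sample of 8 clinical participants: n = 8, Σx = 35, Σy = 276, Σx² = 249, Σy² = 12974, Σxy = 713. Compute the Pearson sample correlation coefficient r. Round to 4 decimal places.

Numerator: nΣxy − (Σx)(Σy) = 8·713 − (35)(276) = -3956
Denominator: √[(nΣx²−(Σx)²)(nΣy²−(Σy)²)]
  nΣx²−(Σx)² = 8·249 − 1225 = 767;  nΣy²−(Σy)² = 8·12974 − 76176 = 27616
  √(767·27616) = √21181472 = 4602.3333
r = -3956 / 4602.3333 = -0.8596

-0.8596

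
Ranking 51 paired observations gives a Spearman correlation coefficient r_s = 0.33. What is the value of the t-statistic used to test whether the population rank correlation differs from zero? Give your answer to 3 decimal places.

1 − r_s² = 1 − 0.1089 = 0.8911;  √(1−r_s²) = 0.943981
√(n−2) = √49 = 7.000000
t = r_s·√(n−2)/√(1−r_s²) = 0.33 · 7.000000 / 0.943981 = 2.447

2.447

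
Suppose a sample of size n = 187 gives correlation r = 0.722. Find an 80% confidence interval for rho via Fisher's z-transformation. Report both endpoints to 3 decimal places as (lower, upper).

(0.674, 0.764)

Fisher z: z_r = atanh(r) = ½·ln((1+0.722)/(1−0.722)) = 0.911810
SE(z) = 1/√(n−3) = 1/√184 = 0.073721
80% ⇒ z* = 1.282; margin = 1.282·0.073721 = 0.094510
CI on z-scale: (0.817300, 1.006320)
Back-transform: tanh(0.817300) = 0.673598, tanh(1.006320) = 0.764236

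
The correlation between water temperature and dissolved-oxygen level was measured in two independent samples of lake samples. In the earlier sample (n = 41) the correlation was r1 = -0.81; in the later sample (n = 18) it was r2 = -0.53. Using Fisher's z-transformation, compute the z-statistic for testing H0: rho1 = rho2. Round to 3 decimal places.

-1.761

Fisher z-transforms: z1 = atanh(-0.81) = -1.127029, z2 = atanh(-0.53) = -0.590145; difference d = -0.536884
Var(d) = 1/38 + 1/15 = 0.0263158 + 0.0666667 = 0.0929825
z = d/√Var(d) = -0.536884 / √0.0929825 = -0.536884 / 0.304930 = -1.761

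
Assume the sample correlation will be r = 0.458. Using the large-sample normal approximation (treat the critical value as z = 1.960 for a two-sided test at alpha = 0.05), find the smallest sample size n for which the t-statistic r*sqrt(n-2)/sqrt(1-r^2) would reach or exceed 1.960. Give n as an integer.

17

Need r·√(n−2)/√(1−r²) ≥ 1.960
√(n−2) ≥ 1.960·√(1−0.209764) / 0.458 = 1.960·0.888952 / 0.458 = 3.8042
n−2 ≥ 14.4719  ⇒  n ≥ 16.4719
Smallest integer n = 17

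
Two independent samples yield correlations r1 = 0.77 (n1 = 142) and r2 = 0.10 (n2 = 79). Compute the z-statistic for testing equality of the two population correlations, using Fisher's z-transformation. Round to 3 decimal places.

z1 = atanh(0.77) = 1.020328,  z2 = atanh(0.10) = 0.100335
SE = √(1/(n1−3) + 1/(n2−3)) = √(1/139 + 1/76) = √(0.0071942 + 0.0131579) = √0.0203521 = 0.142661
z = (z1 − z2)/SE = (1.020328 − 0.100335) / 0.142661 = 0.919993 / 0.142661 = 6.449

6.449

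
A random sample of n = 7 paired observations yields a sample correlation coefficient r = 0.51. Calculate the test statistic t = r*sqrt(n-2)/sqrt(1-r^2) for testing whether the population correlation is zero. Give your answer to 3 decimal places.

t = r·√(n−2) / √(1−r²) with r = 0.51, n = 7
  = 0.51·√5 / √(1 − 0.2601)
  = 0.51·2.236068 / 0.860174
  = 1.140395 / 0.860174 = 1.326

1.326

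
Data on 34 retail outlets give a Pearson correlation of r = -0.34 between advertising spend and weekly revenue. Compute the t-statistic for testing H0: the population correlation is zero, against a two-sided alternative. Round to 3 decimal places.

t = r·√(n−2) / √(1−r²) with r = -0.34, n = 34
  = -0.34·√32 / √(1 − 0.1156)
  = -0.34·5.656854 / 0.940425
  = -1.923330 / 0.940425 = -2.045

-2.045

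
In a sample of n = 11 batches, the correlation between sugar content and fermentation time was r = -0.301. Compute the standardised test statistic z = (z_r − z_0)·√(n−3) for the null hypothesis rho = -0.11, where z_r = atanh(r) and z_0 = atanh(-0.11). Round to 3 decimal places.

Fisher z: atanh(-0.301) = -0.310619, atanh(-0.11) = -0.110447
z = (z_r − z_0)·√(n−3) = (-0.310619 − (-0.110447))·√8 = -0.200172 · 2.828427 = -0.566

-0.566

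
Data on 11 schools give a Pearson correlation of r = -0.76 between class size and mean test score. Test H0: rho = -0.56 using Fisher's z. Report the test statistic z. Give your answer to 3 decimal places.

-1.028

z_r = atanh(-0.76) = -0.996215,  z_0 = atanh(-0.56) = -0.632833
SE = 1/√(n−3) = 1/√8 = 0.353553
z = (z_r − z_0)/SE = (-0.996215 − (-0.632833)) / 0.353553 = -0.363382 / 0.353553 = -1.028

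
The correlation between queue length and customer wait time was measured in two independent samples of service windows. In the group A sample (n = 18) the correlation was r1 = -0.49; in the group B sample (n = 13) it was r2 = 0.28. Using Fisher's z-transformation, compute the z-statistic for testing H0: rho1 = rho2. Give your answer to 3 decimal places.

Fisher z-transforms: z1 = atanh(-0.49) = -0.536060, z2 = atanh(0.28) = 0.287682; difference d = -0.823742
Var(d) = 1/15 + 1/10 = 0.0666667 + 0.1000000 = 0.1666667
z = d/√Var(d) = -0.823742 / √0.1666667 = -0.823742 / 0.408248 = -2.018

-2.018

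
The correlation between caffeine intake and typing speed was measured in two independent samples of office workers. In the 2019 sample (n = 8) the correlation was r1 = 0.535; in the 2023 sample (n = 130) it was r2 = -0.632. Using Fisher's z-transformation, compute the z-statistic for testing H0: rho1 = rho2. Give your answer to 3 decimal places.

2.943

Fisher z-transforms: z1 = atanh(0.535) = 0.597124, z2 = atanh(-0.632) = -0.744739; difference d = 1.341863
Var(d) = 1/5 + 1/127 = 0.2000000 + 0.0078740 = 0.2078740
z = d/√Var(d) = 1.341863 / √0.2078740 = 1.341863 / 0.455932 = 2.943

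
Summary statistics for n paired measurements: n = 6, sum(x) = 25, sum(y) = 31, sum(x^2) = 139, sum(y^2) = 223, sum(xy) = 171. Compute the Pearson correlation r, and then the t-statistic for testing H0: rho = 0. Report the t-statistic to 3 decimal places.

3.995

Numerator: nΣxy − (Σx)(Σy) = 6·171 − (25)(31) = 251
Denominator: √[(nΣx²−(Σx)²)(nΣy²−(Σy)²)]
  nΣx²−(Σx)² = 6·139 − 625 = 209;  nΣy²−(Σy)² = 6·223 − 961 = 377
  √(209·377) = √78793 = 280.7009
r = 251 / 280.7009 = 0.8942
t = r·√(n−2)/√(1−r²) = 0.8942·√4 / √(1−0.799594) = 1.788400 / 0.447667 = 3.995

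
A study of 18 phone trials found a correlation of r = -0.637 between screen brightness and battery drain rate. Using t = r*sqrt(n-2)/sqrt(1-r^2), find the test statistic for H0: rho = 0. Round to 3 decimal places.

1 − r² = 1 − 0.405769 = 0.594231;  √(1−r²) = 0.770864
√(n−2) = √16 = 4.000000
t = r·√(n−2)/√(1−r²) = -0.637 · 4.000000 / 0.770864 = -3.305

-3.305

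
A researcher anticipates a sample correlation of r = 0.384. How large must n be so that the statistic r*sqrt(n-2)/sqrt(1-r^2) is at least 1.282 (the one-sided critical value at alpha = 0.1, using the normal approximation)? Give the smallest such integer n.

12

r√(n−2)/√(1−r²) ≥ 1.282  ⇔  n−2 ≥ (1.282)²·(1−r²)/r²
(1−r²)/r² = (1−0.147456)/0.147456 = 5.7817
n ≥ 2 + 1.643524·5.7817 = 2 + 9.5024 = 11.5024
⌈11.5024⌉ = 12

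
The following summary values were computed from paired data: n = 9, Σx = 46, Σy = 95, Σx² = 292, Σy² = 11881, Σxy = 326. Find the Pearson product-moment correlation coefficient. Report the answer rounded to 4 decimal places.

S_xy = nΣxy − ΣxΣy = 9·326 − 46·95 = 2934 − 4370 = -1436
S_xx = nΣx² − (Σx)² = 9·292 − 46² = 2628 − 2116 = 512
S_yy = nΣy² − (Σy)² = 9·11881 − 95² = 106929 − 9025 = 97904
r = S_xy / √(S_xx·S_yy) = -1436 / √(512·97904) = -1436 / √50126848 = -1436 / 7080.0316 = -0.2028

-0.2028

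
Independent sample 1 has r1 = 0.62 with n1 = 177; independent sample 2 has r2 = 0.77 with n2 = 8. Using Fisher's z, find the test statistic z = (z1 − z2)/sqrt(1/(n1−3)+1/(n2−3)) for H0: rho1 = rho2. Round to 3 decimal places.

Fisher z-transforms: z1 = atanh(0.62) = 0.725005, z2 = atanh(0.77) = 1.020328; difference d = -0.295323
Var(d) = 1/174 + 1/5 = 0.0057471 + 0.2000000 = 0.2057471
z = d/√Var(d) = -0.295323 / √0.2057471 = -0.295323 / 0.453594 = -0.651

-0.651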